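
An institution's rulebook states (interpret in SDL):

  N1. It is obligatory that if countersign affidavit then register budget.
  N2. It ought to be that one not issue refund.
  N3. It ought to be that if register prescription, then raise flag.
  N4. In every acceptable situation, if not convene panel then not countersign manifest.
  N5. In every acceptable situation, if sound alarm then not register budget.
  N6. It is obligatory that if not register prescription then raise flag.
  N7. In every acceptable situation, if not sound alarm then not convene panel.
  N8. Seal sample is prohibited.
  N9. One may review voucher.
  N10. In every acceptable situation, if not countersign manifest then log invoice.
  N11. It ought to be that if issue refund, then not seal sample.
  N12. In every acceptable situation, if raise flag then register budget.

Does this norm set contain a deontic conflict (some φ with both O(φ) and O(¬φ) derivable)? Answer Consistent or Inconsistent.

Premise 11 is O(issue_refund → ¬seal_sample); even if O(¬seal_sample) held, inferring O(issue_refund) would be affirming the consequent — invalid.
So O(issue_refund) is not derivable, and the apparent clash with O(¬issue_refund) does not arise.
A world satisfying every obligation exists (e.g. convene_panel=false, countersign_affidavit=false, countersign_manifest=false, issue_refund=false, log_invoice=true, raise_flag=true, register_budget=true, register_prescription=false, review_voucher=false, seal_sample=false, sound_alarm=false); no atom is both obligatory and forbidden, so the set is consistent.

Consistent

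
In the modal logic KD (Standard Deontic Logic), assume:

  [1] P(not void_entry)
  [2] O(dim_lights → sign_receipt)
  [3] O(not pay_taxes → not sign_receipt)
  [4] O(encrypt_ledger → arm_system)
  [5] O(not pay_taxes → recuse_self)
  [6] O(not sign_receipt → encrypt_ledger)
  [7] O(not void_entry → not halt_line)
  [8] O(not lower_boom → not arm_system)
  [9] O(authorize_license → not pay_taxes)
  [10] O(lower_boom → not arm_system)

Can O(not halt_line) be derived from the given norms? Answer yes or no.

No

Premise 7 is O(not void_entry → not halt_line), but O(not void_entry) is not derivable from the premises (the permission P(not void_entry) asserts only not O(void_entry), not O(not void_entry)), so it does not yield O(not halt_line).
No other premise forces O(not halt_line). An ideal world satisfying every premise can still have not halt_line false, so O(not halt_line) is not derivable.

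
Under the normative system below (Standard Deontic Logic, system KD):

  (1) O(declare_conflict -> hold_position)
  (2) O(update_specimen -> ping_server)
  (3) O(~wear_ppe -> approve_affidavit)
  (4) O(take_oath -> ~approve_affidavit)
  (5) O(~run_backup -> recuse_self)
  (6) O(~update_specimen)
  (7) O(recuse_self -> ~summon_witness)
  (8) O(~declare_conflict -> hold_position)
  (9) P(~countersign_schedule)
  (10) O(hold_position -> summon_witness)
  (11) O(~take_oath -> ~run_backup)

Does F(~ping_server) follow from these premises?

No

Premise 2 is O(update_specimen -> ping_server), but O(update_specimen) is not derivable from the premises, so it does not yield O(ping_server).
No other premise forces O(ping_server). An ideal world satisfying every premise can still have ~ping_server true, so F(~ping_server) is not derivable.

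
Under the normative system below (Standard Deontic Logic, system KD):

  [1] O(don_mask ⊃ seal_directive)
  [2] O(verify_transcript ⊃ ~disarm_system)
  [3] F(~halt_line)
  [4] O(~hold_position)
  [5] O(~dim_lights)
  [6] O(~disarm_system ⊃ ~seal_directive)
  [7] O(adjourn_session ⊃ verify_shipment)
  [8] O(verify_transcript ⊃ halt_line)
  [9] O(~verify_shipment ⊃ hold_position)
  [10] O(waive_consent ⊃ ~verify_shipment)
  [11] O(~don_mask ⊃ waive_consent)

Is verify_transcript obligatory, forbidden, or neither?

Forbidden

From premise 4 we have O(~hold_position).
The contrapositive of premise 9 (O(~verify_shipment ⊃ hold_position)) is O(~hold_position ⊃ verify_shipment), and O(~hold_position) is already established, so O(verify_shipment).
The contrapositive of premise 10 (O(waive_consent ⊃ ~verify_shipment)) is O(verify_shipment ⊃ ~waive_consent), and O(verify_shipment) is already established, so O(~waive_consent).
Premise 11 is O(~don_mask ⊃ waive_consent); contrapositively O(~waive_consent ⊃ don_mask). Since O(~waive_consent) holds, K gives O(don_mask).
From O(don_mask) and premise 1, O(don_mask ⊃ seal_directive), we obtain O(seal_directive).
Premise 6, O(~disarm_system ⊃ ~seal_directive), contraposes to O(seal_directive ⊃ disarm_system); with O(seal_directive) we get O(disarm_system).
Premise 2, O(verify_transcript ⊃ ~disarm_system), contraposes to O(disarm_system ⊃ ~verify_transcript); with O(disarm_system) we get O(~verify_transcript).
Premises 3, 5, 7, 8 do not contribute to this derivation.
Thus O(~verify_transcript), which is F(verify_transcript): verify_transcript is forbidden.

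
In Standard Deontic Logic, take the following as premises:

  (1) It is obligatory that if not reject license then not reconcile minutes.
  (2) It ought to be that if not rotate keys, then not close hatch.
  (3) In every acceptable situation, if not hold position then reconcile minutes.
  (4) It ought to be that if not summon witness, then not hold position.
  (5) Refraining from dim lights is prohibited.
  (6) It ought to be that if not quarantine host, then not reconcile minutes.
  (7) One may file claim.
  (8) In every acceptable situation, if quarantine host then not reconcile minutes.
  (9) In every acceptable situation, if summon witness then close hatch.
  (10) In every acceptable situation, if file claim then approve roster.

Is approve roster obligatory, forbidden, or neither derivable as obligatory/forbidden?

Premise 10 is O(file_claim → approve_roster), but O(file_claim) is not derivable from the premises (the permission P(file_claim) asserts only ¬O(¬file_claim), not O(file_claim)), so it does not yield O(approve_roster).
No premise or chain of K-axiom applications forces O(approve_roster), and none forces O(¬approve_roster). So approve_roster is neither obligatory nor forbidden under these norms.

Neither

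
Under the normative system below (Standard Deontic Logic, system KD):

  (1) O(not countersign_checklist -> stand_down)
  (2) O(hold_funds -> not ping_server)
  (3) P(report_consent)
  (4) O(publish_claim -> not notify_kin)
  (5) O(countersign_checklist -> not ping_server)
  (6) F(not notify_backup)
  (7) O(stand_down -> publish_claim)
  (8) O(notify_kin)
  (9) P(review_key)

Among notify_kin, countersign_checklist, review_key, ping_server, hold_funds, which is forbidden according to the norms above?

ping_server

From premise 8 we have O(notify_kin).
The contrapositive of premise 4 (O(publish_claim -> not notify_kin)) is O(notify_kin -> not publish_claim), and O(notify_kin) is already established, so O(not publish_claim).
Premise 7, O(stand_down -> publish_claim), contraposes to O(not publish_claim -> not stand_down); with O(not publish_claim) we get O(not stand_down).
The contrapositive of premise 1 (O(not countersign_checklist -> stand_down)) is O(not stand_down -> countersign_checklist), and O(not stand_down) is already established, so O(countersign_checklist).
Applying K to premise 5 (O(countersign_checklist -> not ping_server)) and O(countersign_checklist) yields O(not ping_server).
So O(not ping_server) holds, i.e. ping_server is forbidden. None of the other listed options is forbidden under the premises.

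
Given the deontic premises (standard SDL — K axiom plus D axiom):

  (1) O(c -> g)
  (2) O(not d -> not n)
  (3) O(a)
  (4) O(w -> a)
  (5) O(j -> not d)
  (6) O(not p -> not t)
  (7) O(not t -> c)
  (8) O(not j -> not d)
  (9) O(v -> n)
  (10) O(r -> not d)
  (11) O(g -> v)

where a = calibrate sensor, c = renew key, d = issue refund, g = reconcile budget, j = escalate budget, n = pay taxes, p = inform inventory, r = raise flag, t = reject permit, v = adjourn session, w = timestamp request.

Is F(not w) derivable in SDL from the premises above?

No

Premise 4 is O(w -> a); even if O(a) held, inferring O(w) would be affirming the consequent — invalid.
No other premise forces O(w). An ideal world satisfying every premise can still have not w true, so F(not w) is not derivable.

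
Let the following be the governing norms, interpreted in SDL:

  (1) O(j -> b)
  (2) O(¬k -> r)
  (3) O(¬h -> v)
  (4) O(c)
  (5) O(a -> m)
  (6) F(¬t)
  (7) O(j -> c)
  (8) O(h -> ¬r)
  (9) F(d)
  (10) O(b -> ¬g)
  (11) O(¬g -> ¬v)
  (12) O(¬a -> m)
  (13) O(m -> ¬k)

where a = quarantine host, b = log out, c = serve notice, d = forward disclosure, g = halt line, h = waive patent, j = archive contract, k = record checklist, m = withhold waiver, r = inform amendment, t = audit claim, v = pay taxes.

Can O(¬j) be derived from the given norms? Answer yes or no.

Premises 12 and 5 are O(¬a -> m) and O(a -> m); every ideal world satisfies ¬a or a, so in either case m holds — hence O(m).
With premise 13, O(m -> ¬k), the K-axiom yields O(¬k).
Applying K to premise 2 (O(¬k -> r)) and O(¬k) yields O(r).
Premise 8 is O(h -> ¬r); contrapositively O(r -> ¬h). Since O(r) holds, K gives O(¬h).
Premise 3 is O(¬h -> v); since O(¬h), deontic closure gives O(v).
Premise 11 is O(¬g -> ¬v); contrapositively O(v -> g). Since O(v) holds, K gives O(g).
Premise 10 is O(b -> ¬g); contrapositively O(g -> ¬b). Since O(g) holds, K gives O(¬b).
The contrapositive of premise 1 (O(j -> b)) is O(¬b -> ¬j), and O(¬b) is already established, so O(¬j).
Premises 4, 6, 7, 9 do not contribute to this derivation.
So O(¬j) follows.

Yes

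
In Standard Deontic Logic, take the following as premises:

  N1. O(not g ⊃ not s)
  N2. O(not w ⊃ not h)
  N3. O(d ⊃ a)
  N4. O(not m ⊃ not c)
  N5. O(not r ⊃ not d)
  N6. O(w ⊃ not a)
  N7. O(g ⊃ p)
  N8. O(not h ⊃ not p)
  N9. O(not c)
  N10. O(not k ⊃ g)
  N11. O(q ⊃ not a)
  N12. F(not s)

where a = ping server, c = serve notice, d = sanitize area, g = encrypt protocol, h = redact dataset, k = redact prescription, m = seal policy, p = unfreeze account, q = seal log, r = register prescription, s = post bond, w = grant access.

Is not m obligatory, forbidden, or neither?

Neither

Premise 4 is O(not m ⊃ not c); even if O(not c) held, inferring O(not m) would be affirming the consequent — invalid.
No premise or chain of K-axiom applications forces O(not m), and none forces O(m). So not m is neither obligatory nor forbidden under these norms.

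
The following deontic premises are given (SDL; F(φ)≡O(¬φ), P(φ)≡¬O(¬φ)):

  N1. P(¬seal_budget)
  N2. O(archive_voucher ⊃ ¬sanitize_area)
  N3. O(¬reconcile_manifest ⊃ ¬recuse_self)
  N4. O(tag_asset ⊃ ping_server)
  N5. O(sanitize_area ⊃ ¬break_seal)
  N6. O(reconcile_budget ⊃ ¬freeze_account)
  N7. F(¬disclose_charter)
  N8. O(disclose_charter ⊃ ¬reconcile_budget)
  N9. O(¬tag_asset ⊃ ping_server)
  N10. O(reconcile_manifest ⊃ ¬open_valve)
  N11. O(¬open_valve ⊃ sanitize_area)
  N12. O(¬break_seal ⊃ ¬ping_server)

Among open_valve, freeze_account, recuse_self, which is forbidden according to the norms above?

recuse_self

By case analysis on ¬tag_asset: premise 9 gives O(¬tag_asset ⊃ ping_server) and premise 4 gives O(tag_asset ⊃ ping_server), so O(ping_server) either way.
Premise 12 is O(¬break_seal ⊃ ¬ping_server); contrapositively O(ping_server ⊃ break_seal). Since O(ping_server) holds, K gives O(break_seal).
Premise 5, O(sanitize_area ⊃ ¬break_seal), contraposes to O(break_seal ⊃ ¬sanitize_area); with O(break_seal) we get O(¬sanitize_area).
Premise 11 is O(¬open_valve ⊃ sanitize_area); contrapositively O(¬sanitize_area ⊃ open_valve). Since O(¬sanitize_area) holds, K gives O(open_valve).
Premise 10 is O(reconcile_manifest ⊃ ¬open_valve); contrapositively O(open_valve ⊃ ¬reconcile_manifest). Since O(open_valve) holds, K gives O(¬reconcile_manifest).
Applying K to premise 3 (O(¬reconcile_manifest ⊃ ¬recuse_self)) and O(¬reconcile_manifest) yields O(¬recuse_self).
So O(¬recuse_self) holds, i.e. recuse_self is forbidden. None of the other listed options is forbidden under the premises.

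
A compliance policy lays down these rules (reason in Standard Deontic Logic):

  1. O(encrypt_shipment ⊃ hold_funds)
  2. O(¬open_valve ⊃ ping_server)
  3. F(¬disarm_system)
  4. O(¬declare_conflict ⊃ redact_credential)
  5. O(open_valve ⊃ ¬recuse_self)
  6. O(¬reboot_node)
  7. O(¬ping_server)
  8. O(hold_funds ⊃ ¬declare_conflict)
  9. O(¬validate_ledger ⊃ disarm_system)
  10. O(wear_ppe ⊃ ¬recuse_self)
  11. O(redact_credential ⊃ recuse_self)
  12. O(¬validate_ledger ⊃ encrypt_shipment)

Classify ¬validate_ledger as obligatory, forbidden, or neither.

From premise 7 we have O(¬ping_server).
The contrapositive of premise 2 (O(¬open_valve ⊃ ping_server)) is O(¬ping_server ⊃ open_valve), and O(¬ping_server) is already established, so O(open_valve).
Applying K to premise 5 (O(open_valve ⊃ ¬recuse_self)) and O(open_valve) yields O(¬recuse_self).
The contrapositive of premise 11 (O(redact_credential ⊃ recuse_self)) is O(¬recuse_self ⊃ ¬redact_credential), and O(¬recuse_self) is already established, so O(¬redact_credential).
The contrapositive of premise 4 (O(¬declare_conflict ⊃ redact_credential)) is O(¬redact_credential ⊃ declare_conflict), and O(¬redact_credential) is already established, so O(declare_conflict).
The contrapositive of premise 8 (O(hold_funds ⊃ ¬declare_conflict)) is O(declare_conflict ⊃ ¬hold_funds), and O(declare_conflict) is already established, so O(¬hold_funds).
Premise 1 is O(encrypt_shipment ⊃ hold_funds); contrapositively O(¬hold_funds ⊃ ¬encrypt_shipment). Since O(¬hold_funds) holds, K gives O(¬encrypt_shipment).
The contrapositive of premise 12 (O(¬validate_ledger ⊃ encrypt_shipment)) is O(¬encrypt_shipment ⊃ validate_ledger), and O(¬encrypt_shipment) is already established, so O(validate_ledger).
Premises 3, 6, 9, 10 do not contribute to this derivation.
Thus O(validate_ledger), which is F(¬validate_ledger): ¬validate_ledger is forbidden.

Forbidden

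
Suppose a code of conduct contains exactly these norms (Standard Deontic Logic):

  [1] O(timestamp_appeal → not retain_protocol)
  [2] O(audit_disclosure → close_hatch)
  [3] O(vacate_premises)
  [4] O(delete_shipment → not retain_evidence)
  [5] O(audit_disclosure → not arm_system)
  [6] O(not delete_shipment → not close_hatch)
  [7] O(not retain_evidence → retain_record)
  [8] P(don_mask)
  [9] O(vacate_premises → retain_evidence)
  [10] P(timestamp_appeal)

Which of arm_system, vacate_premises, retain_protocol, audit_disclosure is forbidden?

Premise 3 gives O(vacate_premises).
With premise 9, O(vacate_premises → retain_evidence), the K-axiom yields O(retain_evidence).
Premise 4 is O(delete_shipment → not retain_evidence); contrapositively O(retain_evidence → not delete_shipment). Since O(retain_evidence) holds, K gives O(not delete_shipment).
With premise 6, O(not delete_shipment → not close_hatch), the K-axiom yields O(not close_hatch).
The contrapositive of premise 2 (O(audit_disclosure → close_hatch)) is O(not close_hatch → not audit_disclosure), and O(not close_hatch) is already established, so O(not audit_disclosure).
So O(not audit_disclosure) holds, i.e. audit_disclosure is forbidden. None of the other listed options is forbidden under the premises.

audit_disclosure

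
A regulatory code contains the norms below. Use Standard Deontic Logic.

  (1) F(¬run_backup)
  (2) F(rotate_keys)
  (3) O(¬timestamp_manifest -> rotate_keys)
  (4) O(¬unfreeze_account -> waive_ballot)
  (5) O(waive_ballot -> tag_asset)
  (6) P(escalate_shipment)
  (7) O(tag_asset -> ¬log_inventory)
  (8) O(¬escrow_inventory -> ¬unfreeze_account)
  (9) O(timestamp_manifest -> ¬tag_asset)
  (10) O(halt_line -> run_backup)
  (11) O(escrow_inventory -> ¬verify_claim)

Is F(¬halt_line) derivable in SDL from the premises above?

No

Premise 10 is O(halt_line -> run_backup); even if O(run_backup) held, inferring O(halt_line) would be affirming the consequent — invalid.
No other premise forces O(halt_line). An ideal world satisfying every premise can still have ¬halt_line true, so F(¬halt_line) is not derivable.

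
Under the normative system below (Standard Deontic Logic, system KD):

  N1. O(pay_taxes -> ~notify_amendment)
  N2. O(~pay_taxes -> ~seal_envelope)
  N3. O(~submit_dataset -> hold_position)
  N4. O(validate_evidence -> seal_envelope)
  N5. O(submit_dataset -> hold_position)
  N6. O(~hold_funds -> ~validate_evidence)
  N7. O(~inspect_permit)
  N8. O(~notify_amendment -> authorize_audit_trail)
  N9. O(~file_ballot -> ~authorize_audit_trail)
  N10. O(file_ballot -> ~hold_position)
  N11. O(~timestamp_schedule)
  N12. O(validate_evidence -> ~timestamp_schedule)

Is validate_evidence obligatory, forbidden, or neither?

Premises 5 and 3 cover both cases: O(submit_dataset -> hold_position) and O(~submit_dataset -> hold_position). Since submit_dataset ∨ ~submit_dataset is a tautology, O(hold_position) follows.
Premise 10, O(file_ballot -> ~hold_position), contraposes to O(hold_position -> ~file_ballot); with O(hold_position) we get O(~file_ballot).
From O(~file_ballot) and premise 9, O(~file_ballot -> ~authorize_audit_trail), we obtain O(~authorize_audit_trail).
Premise 8 is O(~notify_amendment -> authorize_audit_trail); contrapositively O(~authorize_audit_trail -> notify_amendment). Since O(~authorize_audit_trail) holds, K gives O(notify_amendment).
Premise 1 is O(pay_taxes -> ~notify_amendment); contrapositively O(notify_amendment -> ~pay_taxes). Since O(notify_amendment) holds, K gives O(~pay_taxes).
Premise 2 is O(~pay_taxes -> ~seal_envelope); since O(~pay_taxes), deontic closure gives O(~seal_envelope).
Premise 4 is O(validate_evidence -> seal_envelope); contrapositively O(~seal_envelope -> ~validate_evidence). Since O(~seal_envelope) holds, K gives O(~validate_evidence).
Premises 6, 7, 11, 12 do not contribute to this derivation.
Thus O(~validate_evidence), which is F(validate_evidence): validate_evidence is forbidden.

Forbidden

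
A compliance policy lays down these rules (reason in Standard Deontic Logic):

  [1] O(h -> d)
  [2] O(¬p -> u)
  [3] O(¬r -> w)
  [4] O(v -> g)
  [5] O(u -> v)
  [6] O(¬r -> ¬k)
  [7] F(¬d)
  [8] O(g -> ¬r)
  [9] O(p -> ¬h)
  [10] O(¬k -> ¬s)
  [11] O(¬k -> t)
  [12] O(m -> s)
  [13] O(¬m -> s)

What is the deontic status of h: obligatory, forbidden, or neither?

Premises 13 and 12 are O(¬m -> s) and O(m -> s); every ideal world satisfies ¬m or m, so in either case s holds — hence O(s).
The contrapositive of premise 10 (O(¬k -> ¬s)) is O(s -> k), and O(s) is already established, so O(k).
Premise 6 is O(¬r -> ¬k); contrapositively O(k -> r). Since O(k) holds, K gives O(r).
Premise 8 is O(g -> ¬r); contrapositively O(r -> ¬g). Since O(r) holds, K gives O(¬g).
The contrapositive of premise 4 (O(v -> g)) is O(¬g -> ¬v), and O(¬g) is already established, so O(¬v).
The contrapositive of premise 5 (O(u -> v)) is O(¬v -> ¬u), and O(¬v) is already established, so O(¬u).
Premise 2 is O(¬p -> u); contrapositively O(¬u -> p). Since O(¬u) holds, K gives O(p).
Premise 9 is O(p -> ¬h); since O(p), deontic closure gives O(¬h).
Premises 1, 3, 7, 11 do not contribute to this derivation.
Thus O(¬h), which is F(h): h is forbidden.

Forbidden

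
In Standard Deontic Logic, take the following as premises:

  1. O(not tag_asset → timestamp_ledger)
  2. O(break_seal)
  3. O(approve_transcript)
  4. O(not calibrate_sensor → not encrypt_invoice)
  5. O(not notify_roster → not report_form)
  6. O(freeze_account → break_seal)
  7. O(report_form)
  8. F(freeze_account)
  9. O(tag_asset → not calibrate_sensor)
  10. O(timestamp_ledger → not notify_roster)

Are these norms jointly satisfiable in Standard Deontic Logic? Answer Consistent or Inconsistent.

Consistent

Premise 6 is O(freeze_account → break_seal); even if O(break_seal) held, inferring O(freeze_account) would be affirming the consequent — invalid.
So O(freeze_account) is not derivable, and the apparent clash with O(not freeze_account) does not arise.
A world satisfying every obligation exists (e.g. approve_transcript=true, break_seal=true, calibrate_sensor=false, encrypt_invoice=false, freeze_account=false, notify_roster=true, report_form=true, tag_asset=true, timestamp_ledger=false); no atom is both obligatory and forbidden, so the set is consistent.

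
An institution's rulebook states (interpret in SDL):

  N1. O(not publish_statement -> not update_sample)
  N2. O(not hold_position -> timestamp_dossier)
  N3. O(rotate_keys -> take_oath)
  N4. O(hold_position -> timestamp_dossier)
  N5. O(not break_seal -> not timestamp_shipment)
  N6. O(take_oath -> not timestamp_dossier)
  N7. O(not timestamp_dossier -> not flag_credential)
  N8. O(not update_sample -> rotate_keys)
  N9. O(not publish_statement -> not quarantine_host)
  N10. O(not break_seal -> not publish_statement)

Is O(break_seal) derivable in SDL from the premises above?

Premises 4 and 2 cover both cases: O(hold_position -> timestamp_dossier) and O(not hold_position -> timestamp_dossier). Since hold_position ∨ not hold_position is a tautology, O(timestamp_dossier) follows.
The contrapositive of premise 6 (O(take_oath -> not timestamp_dossier)) is O(timestamp_dossier -> not take_oath), and O(timestamp_dossier) is already established, so O(not take_oath).
The contrapositive of premise 3 (O(rotate_keys -> take_oath)) is O(not take_oath -> not rotate_keys), and O(not take_oath) is already established, so O(not rotate_keys).
The contrapositive of premise 8 (O(not update_sample -> rotate_keys)) is O(not rotate_keys -> update_sample), and O(not rotate_keys) is already established, so O(update_sample).
Premise 1 is O(not publish_statement -> not update_sample); contrapositively O(update_sample -> publish_statement). Since O(update_sample) holds, K gives O(publish_statement).
Premise 10 is O(not break_seal -> not publish_statement); contrapositively O(publish_statement -> break_seal). Since O(publish_statement) holds, K gives O(break_seal).
Premises 5, 7, 9 do not contribute to this derivation.
So O(break_seal) follows.

Yes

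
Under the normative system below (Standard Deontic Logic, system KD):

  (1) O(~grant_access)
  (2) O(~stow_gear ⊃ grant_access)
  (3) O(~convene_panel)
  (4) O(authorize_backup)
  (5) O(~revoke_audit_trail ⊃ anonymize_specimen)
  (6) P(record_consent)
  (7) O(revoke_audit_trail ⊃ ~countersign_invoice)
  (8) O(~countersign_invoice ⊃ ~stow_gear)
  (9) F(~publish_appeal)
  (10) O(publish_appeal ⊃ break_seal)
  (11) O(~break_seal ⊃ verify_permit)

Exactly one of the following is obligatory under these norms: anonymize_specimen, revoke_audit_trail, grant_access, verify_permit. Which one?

anonymize_specimen

Premise 1 states O(~grant_access) outright.
Premise 2 is O(~stow_gear ⊃ grant_access); contrapositively O(~grant_access ⊃ stow_gear). Since O(~grant_access) holds, K gives O(stow_gear).
Premise 8, O(~countersign_invoice ⊃ ~stow_gear), contraposes to O(stow_gear ⊃ countersign_invoice); with O(stow_gear) we get O(countersign_invoice).
The contrapositive of premise 7 (O(revoke_audit_trail ⊃ ~countersign_invoice)) is O(countersign_invoice ⊃ ~revoke_audit_trail), and O(countersign_invoice) is already established, so O(~revoke_audit_trail).
Premise 5 is O(~revoke_audit_trail ⊃ anonymize_specimen); since O(~revoke_audit_trail), deontic closure gives O(anonymize_specimen).
So O(anonymize_specimen) holds — anonymize_specimen is obligatory. None of the other listed options is made obligatory by any chain of premises.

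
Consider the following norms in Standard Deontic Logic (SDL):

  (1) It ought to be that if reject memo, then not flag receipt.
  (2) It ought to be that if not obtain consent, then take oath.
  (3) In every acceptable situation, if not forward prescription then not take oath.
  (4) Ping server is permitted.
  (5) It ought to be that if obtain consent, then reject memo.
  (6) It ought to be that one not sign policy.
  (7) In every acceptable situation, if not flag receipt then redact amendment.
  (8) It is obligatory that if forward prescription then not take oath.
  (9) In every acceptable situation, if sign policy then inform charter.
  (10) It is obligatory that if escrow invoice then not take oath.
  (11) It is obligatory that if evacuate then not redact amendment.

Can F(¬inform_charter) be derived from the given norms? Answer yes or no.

Premise 9 is O(sign_policy → inform_charter), but O(sign_policy) is not derivable from the premises, so it does not yield O(inform_charter).
No other premise forces O(inform_charter). An ideal world satisfying every premise can still have ¬inform_charter true, so F(¬inform_charter) is not derivable.

No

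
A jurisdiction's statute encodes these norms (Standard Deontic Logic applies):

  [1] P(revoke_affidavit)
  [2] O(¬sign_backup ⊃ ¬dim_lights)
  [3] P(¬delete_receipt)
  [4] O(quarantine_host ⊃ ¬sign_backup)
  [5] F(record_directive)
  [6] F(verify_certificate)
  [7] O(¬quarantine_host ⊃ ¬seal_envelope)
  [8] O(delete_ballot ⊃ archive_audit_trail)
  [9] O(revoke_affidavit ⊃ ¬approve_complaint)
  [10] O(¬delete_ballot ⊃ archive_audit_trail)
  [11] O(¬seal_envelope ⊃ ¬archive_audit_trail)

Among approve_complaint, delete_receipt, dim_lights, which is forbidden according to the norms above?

dim_lights

Premises 8 and 10 are O(delete_ballot ⊃ archive_audit_trail) and O(¬delete_ballot ⊃ archive_audit_trail); every ideal world satisfies delete_ballot or ¬delete_ballot, so in either case archive_audit_trail holds — hence O(archive_audit_trail).
The contrapositive of premise 11 (O(¬seal_envelope ⊃ ¬archive_audit_trail)) is O(archive_audit_trail ⊃ seal_envelope), and O(archive_audit_trail) is already established, so O(seal_envelope).
Premise 7, O(¬quarantine_host ⊃ ¬seal_envelope), contraposes to O(seal_envelope ⊃ quarantine_host); with O(seal_envelope) we get O(quarantine_host).
From O(quarantine_host) and premise 4, O(quarantine_host ⊃ ¬sign_backup), we obtain O(¬sign_backup).
Applying K to premise 2 (O(¬sign_backup ⊃ ¬dim_lights)) and O(¬sign_backup) yields O(¬dim_lights).
So O(¬dim_lights) holds, i.e. dim_lights is forbidden. None of the other listed options is forbidden under the premises.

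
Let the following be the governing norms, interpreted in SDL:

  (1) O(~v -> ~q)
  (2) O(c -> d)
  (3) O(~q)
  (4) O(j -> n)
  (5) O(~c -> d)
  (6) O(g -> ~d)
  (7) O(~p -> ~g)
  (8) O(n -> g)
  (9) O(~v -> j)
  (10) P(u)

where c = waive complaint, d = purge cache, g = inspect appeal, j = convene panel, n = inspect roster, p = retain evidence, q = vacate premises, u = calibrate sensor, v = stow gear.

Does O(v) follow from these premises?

Yes

Premises 2 and 5 cover both cases: O(c -> d) and O(~c -> d). Since c ∨ ~c is a tautology, O(d) follows.
Premise 6, O(g -> ~d), contraposes to O(d -> ~g); with O(d) we get O(~g).
Premise 8, O(n -> g), contraposes to O(~g -> ~n); with O(~g) we get O(~n).
Premise 4 is O(j -> n); contrapositively O(~n -> ~j). Since O(~n) holds, K gives O(~j).
Premise 9 is O(~v -> j); contrapositively O(~j -> v). Since O(~j) holds, K gives O(v).
Premises 1, 3, 7, 10 do not contribute to this derivation.
So O(v) follows.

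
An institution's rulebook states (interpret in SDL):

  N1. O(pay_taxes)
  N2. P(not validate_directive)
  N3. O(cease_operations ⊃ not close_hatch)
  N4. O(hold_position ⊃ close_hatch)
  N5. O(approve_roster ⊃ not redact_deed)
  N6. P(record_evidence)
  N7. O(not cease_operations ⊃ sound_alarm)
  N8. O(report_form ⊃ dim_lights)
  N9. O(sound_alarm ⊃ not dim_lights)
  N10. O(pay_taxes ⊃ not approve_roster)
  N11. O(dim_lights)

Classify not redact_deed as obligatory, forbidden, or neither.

Neither

Premise 5 is O(approve_roster ⊃ not redact_deed), but O(approve_roster) is not derivable from the premises, so it does not yield O(not redact_deed).
No premise or chain of K-axiom applications forces O(not redact_deed), and none forces O(redact_deed). So not redact_deed is neither obligatory nor forbidden under these norms.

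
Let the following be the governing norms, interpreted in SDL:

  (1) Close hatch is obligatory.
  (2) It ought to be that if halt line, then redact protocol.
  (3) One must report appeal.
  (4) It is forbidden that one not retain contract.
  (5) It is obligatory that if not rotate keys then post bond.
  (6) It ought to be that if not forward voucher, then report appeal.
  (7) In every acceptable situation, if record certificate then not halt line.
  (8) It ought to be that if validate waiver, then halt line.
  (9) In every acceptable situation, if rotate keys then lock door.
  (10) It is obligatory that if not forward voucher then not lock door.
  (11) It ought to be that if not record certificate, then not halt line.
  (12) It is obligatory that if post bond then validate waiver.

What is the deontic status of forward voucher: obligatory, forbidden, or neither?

Premises 11 and 7 are O(¬record_certificate → ¬halt_line) and O(record_certificate → ¬halt_line); every ideal world satisfies ¬record_certificate or record_certificate, so in either case ¬halt_line holds — hence O(¬halt_line).
Premise 8, O(validate_waiver → halt_line), contraposes to O(¬halt_line → ¬validate_waiver); with O(¬halt_line) we get O(¬validate_waiver).
Premise 12, O(post_bond → validate_waiver), contraposes to O(¬validate_waiver → ¬post_bond); with O(¬validate_waiver) we get O(¬post_bond).
Premise 5, O(¬rotate_keys → post_bond), contraposes to O(¬post_bond → rotate_keys); with O(¬post_bond) we get O(rotate_keys).
Applying K to premise 9 (O(rotate_keys → lock_door)) and O(rotate_keys) yields O(lock_door).
Premise 10 is O(¬forward_voucher → ¬lock_door); contrapositively O(lock_door → forward_voucher). Since O(lock_door) holds, K gives O(forward_voucher).
Premises 1, 2, 3, 4, 6 do not contribute to this derivation.
Hence forward_voucher is obligatory.

Obligatory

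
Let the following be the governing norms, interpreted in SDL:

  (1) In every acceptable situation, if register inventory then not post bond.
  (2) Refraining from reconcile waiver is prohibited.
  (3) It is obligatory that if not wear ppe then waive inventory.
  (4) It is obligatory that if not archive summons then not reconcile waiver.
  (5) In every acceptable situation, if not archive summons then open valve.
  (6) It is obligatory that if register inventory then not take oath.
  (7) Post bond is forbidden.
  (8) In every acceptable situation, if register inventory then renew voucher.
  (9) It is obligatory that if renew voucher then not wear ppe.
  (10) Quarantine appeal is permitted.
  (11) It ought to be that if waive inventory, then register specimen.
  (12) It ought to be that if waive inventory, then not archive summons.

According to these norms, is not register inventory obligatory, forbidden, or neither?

Premise 2, F(¬reconcile_waiver), is equivalent to O(reconcile_waiver).
Premise 4 is O(¬archive_summons → ¬reconcile_waiver); contrapositively O(reconcile_waiver → archive_summons). Since O(reconcile_waiver) holds, K gives O(archive_summons).
Premise 12, O(waive_inventory → ¬archive_summons), contraposes to O(archive_summons → ¬waive_inventory); with O(archive_summons) we get O(¬waive_inventory).
The contrapositive of premise 3 (O(¬wear_ppe → waive_inventory)) is O(¬waive_inventory → wear_ppe), and O(¬waive_inventory) is already established, so O(wear_ppe).
Premise 9 is O(renew_voucher → ¬wear_ppe); contrapositively O(wear_ppe → ¬renew_voucher). Since O(wear_ppe) holds, K gives O(¬renew_voucher).
Premise 8 is O(register_inventory → renew_voucher); contrapositively O(¬renew_voucher → ¬register_inventory). Since O(¬renew_voucher) holds, K gives O(¬register_inventory).
Premises 1, 5, 6, 7, 10, 11 do not contribute to this derivation.
Hence ¬register_inventory is obligatory.

Obligatory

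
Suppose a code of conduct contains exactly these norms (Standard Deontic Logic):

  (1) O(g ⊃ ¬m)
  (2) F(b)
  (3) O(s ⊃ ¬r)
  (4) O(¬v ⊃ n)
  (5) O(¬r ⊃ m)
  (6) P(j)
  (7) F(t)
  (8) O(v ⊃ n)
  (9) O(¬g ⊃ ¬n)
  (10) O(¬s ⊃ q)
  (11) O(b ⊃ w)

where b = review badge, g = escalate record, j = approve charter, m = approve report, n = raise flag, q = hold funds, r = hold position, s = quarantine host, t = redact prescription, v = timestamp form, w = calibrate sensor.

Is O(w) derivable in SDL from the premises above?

No

Premise 11 is O(b ⊃ w), but O(b) is not derivable from the premises, so it does not yield O(w).
No other premise forces O(w). An ideal world satisfying every premise can still have w false, so O(w) is not derivable.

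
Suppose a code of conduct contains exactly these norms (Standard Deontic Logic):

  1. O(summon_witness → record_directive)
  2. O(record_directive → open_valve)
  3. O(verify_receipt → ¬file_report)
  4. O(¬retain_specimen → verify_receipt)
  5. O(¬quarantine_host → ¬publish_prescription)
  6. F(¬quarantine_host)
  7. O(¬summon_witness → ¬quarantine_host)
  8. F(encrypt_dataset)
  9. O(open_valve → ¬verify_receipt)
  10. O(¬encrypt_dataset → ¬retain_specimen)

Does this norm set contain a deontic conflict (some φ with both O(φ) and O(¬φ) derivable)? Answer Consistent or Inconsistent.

Premise 6, F(¬quarantine_host), is equivalent to O(quarantine_host).
The contrapositive of premise 7 (O(¬summon_witness → ¬quarantine_host)) is O(quarantine_host → summon_witness), and O(quarantine_host) is already established, so O(summon_witness).
From O(summon_witness) and premise 1, O(summon_witness → record_directive), we obtain O(record_directive).
With premise 2, O(record_directive → open_valve), the K-axiom yields O(open_valve).
Applying K to premise 9 (O(open_valve → ¬verify_receipt)) and O(open_valve) yields O(¬verify_receipt).
The contrapositive of premise 4 (O(¬retain_specimen → verify_receipt)) is O(¬verify_receipt → retain_specimen), and O(¬verify_receipt) is already established, so O(retain_specimen).
The contrapositive of premise 10 (O(¬encrypt_dataset → ¬retain_specimen)) is O(retain_specimen → encrypt_dataset), and O(retain_specimen) is already established, so O(encrypt_dataset).
However, F(encrypt_dataset) at premise 8 amounts to O(¬encrypt_dataset).
We now have both O(encrypt_dataset) and O(¬encrypt_dataset) — encrypt_dataset is simultaneously obligatory and forbidden, violating the D-axiom.

Inconsistent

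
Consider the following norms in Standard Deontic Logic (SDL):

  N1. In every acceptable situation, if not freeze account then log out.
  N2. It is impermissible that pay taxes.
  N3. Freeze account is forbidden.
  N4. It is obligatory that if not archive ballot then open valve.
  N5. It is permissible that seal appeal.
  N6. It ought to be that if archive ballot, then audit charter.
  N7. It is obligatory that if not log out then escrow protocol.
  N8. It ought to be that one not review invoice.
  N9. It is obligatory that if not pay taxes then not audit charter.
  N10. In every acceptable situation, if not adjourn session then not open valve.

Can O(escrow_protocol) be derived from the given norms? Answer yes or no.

No

Premise 7 is O(¬log_out → escrow_protocol), but O(¬log_out) is not derivable from the premises, so it does not yield O(escrow_protocol).
No other premise forces O(escrow_protocol). An ideal world satisfying every premise can still have escrow_protocol false, so O(escrow_protocol) is not derivable.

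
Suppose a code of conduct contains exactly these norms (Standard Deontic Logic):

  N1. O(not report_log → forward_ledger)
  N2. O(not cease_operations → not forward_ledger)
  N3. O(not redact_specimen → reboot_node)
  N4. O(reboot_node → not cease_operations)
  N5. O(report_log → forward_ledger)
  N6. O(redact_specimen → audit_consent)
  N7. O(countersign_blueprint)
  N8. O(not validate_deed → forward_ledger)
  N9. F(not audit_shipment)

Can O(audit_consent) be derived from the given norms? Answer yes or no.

Yes

Premises 1 and 5 are O(not report_log → forward_ledger) and O(report_log → forward_ledger); every ideal world satisfies not report_log or report_log, so in either case forward_ledger holds — hence O(forward_ledger).
Premise 2, O(not cease_operations → not forward_ledger), contraposes to O(forward_ledger → cease_operations); with O(forward_ledger) we get O(cease_operations).
Premise 4, O(reboot_node → not cease_operations), contraposes to O(cease_operations → not reboot_node); with O(cease_operations) we get O(not reboot_node).
Premise 3, O(not redact_specimen → reboot_node), contraposes to O(not reboot_node → redact_specimen); with O(not reboot_node) we get O(redact_specimen).
Premise 6 is O(redact_specimen → audit_consent); since O(redact_specimen), deontic closure gives O(audit_consent).
Premises 7, 8, 9 do not contribute to this derivation.
So O(audit_consent) follows.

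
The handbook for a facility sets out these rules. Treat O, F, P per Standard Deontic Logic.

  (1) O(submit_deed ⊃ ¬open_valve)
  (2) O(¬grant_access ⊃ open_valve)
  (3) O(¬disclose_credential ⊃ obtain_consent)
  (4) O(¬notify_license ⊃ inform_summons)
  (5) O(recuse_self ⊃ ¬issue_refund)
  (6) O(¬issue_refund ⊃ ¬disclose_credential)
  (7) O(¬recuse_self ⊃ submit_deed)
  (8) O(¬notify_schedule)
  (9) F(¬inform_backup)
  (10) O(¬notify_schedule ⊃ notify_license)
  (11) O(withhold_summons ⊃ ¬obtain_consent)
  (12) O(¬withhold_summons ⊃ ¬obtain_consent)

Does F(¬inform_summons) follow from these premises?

Premise 4 is O(¬notify_license ⊃ inform_summons), but O(¬notify_license) is not derivable from the premises, so it does not yield O(inform_summons).
No other premise forces O(inform_summons). An ideal world satisfying every premise can still have ¬inform_summons true, so F(¬inform_summons) is not derivable.

No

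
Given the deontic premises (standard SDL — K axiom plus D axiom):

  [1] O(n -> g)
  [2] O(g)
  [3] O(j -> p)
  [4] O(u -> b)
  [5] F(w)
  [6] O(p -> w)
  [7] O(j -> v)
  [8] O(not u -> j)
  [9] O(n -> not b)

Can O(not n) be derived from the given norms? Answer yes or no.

Premise 5, F(w), is equivalent to O(not w).
The contrapositive of premise 6 (O(p -> w)) is O(not w -> not p), and O(not w) is already established, so O(not p).
Premise 3, O(j -> p), contraposes to O(not p -> not j); with O(not p) we get O(not j).
The contrapositive of premise 8 (O(not u -> j)) is O(not j -> u), and O(not j) is already established, so O(u).
Applying K to premise 4 (O(u -> b)) and O(u) yields O(b).
Premise 9, O(n -> not b), contraposes to O(b -> not n); with O(b) we get O(not n).
Premises 1, 2, 7 do not contribute to this derivation.
So O(not n) follows.

Yes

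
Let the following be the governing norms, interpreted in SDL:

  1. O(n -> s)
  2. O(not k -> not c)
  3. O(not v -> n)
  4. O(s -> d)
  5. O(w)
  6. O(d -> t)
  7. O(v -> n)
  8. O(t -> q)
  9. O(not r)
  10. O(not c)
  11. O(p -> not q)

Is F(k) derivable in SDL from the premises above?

No

Premise 2 is O(not k -> not c); even if O(not c) held, inferring O(not k) would be affirming the consequent — invalid.
No other premise forces O(not k). An ideal world satisfying every premise can still have k true, so F(k) is not derivable.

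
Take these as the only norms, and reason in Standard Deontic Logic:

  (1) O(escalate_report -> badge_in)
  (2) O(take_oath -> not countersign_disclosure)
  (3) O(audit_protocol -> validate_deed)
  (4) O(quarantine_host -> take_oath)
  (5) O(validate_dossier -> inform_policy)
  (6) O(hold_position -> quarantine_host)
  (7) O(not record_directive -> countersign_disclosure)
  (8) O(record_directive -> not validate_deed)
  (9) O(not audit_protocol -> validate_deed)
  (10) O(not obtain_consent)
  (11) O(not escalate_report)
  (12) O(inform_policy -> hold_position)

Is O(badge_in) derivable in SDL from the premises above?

No

Premise 1 is O(escalate_report -> badge_in), but O(escalate_report) is not derivable from the premises, so it does not yield O(badge_in).
No other premise forces O(badge_in). An ideal world satisfying every premise can still have badge_in false, so O(badge_in) is not derivable.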